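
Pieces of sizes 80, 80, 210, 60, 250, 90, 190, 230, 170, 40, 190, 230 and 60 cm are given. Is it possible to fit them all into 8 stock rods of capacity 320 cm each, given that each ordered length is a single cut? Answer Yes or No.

A valid assignment using 7 stock rods:
  stock rod 1: 250 + 60 = 310
  stock rod 2: 230 + 90 = 320
  stock rod 3: 230 + 80 = 310
  stock rod 4: 210 + 80 = 290
  stock rod 5: 190 + 60 + 40 = 290
  stock rod 6: 190 = 190
  stock rod 7: 170 = 170
That uses only 7 ≤ 8, so 8 stock rods are enough.

Yes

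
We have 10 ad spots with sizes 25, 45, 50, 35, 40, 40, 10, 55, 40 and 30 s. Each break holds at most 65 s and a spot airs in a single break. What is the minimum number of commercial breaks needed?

Total = 55 + 50 + 45 + 40 + 40 + 40 + 35 + 30 + 25 + 10 = 370 s.
Lower bound: ⌈370/65⌉ = 6 commercial breaks.
Also, 7 ad spots each exceed 65/2 s, and no two of those can share a break, so at least 7 commercial breaks are needed.
A packing using 7 commercial breaks:
  break 1: 55 + 10 = 65
  break 2: 50 = 50
  break 3: 45 = 45
  break 4: 40 + 25 = 65
  break 5: 40 = 40
  break 6: 40 = 40
  break 7: 35 + 30 = 65
This matches the lower bound, so 7 is optimal.

7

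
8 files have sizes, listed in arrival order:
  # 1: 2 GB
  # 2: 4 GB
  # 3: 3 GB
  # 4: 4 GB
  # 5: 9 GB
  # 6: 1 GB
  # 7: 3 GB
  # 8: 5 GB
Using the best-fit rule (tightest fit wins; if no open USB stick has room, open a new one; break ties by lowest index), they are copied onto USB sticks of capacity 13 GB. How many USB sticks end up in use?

  2 → USB stick 1 (new)  [load 2/13]
  4 → USB stick 1  [load 6/13]
  3 → USB stick 1  [load 9/13]
  4 → USB stick 1  [load 13/13]
  9 → USB stick 2 (new)  [load 9/13]
  1 → USB stick 2  [load 10/13]
  3 → USB stick 2  [load 13/13]
  5 → USB stick 3 (new)  [load 5/13]
3 USB sticks opened.

3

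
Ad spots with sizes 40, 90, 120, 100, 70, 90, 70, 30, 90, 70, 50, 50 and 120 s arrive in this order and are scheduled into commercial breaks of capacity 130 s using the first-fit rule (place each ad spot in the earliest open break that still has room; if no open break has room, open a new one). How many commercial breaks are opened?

  40 → break 1 (new)  [load 40/130]
  90 → break 1  [load 130/130]
  120 → break 2 (new)  [load 120/130]
  100 → break 3 (new)  [load 100/130]
  70 → break 4 (new)  [load 70/130]
  90 → break 5 (new)  [load 90/130]
  70 → break 6 (new)  [load 70/130]
  30 → break 3  [load 130/130]
  90 → break 7 (new)  [load 90/130]
  70 → break 8 (new)  [load 70/130]
  50 → break 4  [load 120/130]
  50 → break 6  [load 120/130]
  120 → break 9 (new)  [load 120/130]
9 commercial breaks opened.

9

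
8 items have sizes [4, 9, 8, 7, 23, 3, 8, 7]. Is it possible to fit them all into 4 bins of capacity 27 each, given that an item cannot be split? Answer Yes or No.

Yes

A valid assignment using 3 bins:
  bin 1: 23 + 4 = 27
  bin 2: 9 + 8 + 8 = 25
  bin 3: 7 + 7 + 3 = 17
That uses only 3 ≤ 4, so 4 bins are enough.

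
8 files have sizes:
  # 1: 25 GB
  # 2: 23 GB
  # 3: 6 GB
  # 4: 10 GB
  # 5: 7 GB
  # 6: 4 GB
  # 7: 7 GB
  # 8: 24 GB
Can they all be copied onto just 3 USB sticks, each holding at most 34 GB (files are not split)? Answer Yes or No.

Total = 106 GB; ⌈106/34⌉ = 4.
At least 4 USB sticks are required, but only 3 are allowed.

No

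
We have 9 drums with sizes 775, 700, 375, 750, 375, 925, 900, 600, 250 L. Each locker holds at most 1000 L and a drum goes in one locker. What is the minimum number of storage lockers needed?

7

Total = 925 + 900 + 775 + 750 + 700 + 600 + 375 + 375 + 250 = 5650 L.
Lower bound: ⌈5650/1000⌉ = 6 storage lockers.
A packing using 7 storage lockers:
  locker 1: 925 = 925
  locker 2: 900 = 900
  locker 3: 775 = 775
  locker 4: 750 + 250 = 1000
  locker 5: 700 = 700
  locker 6: 600 + 375 = 975
  locker 7: 375 = 375
No arrangement into 6 storage lockers stays within capacity, so 7 is optimal.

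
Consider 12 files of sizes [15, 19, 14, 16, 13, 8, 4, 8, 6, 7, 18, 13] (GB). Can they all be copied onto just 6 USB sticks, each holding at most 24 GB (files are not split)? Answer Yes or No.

Total = 141 GB; ⌈141/24⌉ = 6.
7 files each exceed half the capacity and cannot share a USB stick, forcing at least 7 USB sticks.
At least 7 USB sticks are required, but only 6 are allowed.

No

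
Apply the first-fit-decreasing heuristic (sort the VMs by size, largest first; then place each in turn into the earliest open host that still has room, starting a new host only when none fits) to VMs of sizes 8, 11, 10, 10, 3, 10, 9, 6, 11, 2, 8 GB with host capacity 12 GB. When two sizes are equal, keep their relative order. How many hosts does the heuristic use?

Sorted descending: 11, 11, 10, 10, 10, 9, 8, 8, 6, 3, 2.
  11 → host 1 (new)  [load 11/12]
  11 → host 2 (new)  [load 11/12]
  10 → host 3 (new)  [load 10/12]
  10 → host 4 (new)  [load 10/12]
  10 → host 5 (new)  [load 10/12]
  9 → host 6 (new)  [load 9/12]
  8 → host 7 (new)  [load 8/12]
  8 → host 8 (new)  [load 8/12]
  6 → host 9 (new)  [load 6/12]
  3 → host 6  [load 12/12]
  2 → host 3  [load 12/12]
9 hosts opened.

9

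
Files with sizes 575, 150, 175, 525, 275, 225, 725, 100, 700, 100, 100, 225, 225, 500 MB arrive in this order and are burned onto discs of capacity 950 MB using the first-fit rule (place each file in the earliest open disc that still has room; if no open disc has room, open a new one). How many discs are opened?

  575 → disc 1 (new)  [load 575/950]
  150 → disc 1  [load 725/950]
  175 → disc 1  [load 900/950]
  525 → disc 2 (new)  [load 525/950]
  275 → disc 2  [load 800/950]
  225 → disc 3 (new)  [load 225/950]
  725 → disc 3  [load 950/950]
  100 → disc 2  [load 900/950]
  700 → disc 4 (new)  [load 700/950]
  100 → disc 4  [load 800/950]
  100 → disc 4  [load 900/950]
  225 → disc 5 (new)  [load 225/950]
  225 → disc 5  [load 450/950]
  500 → disc 5  [load 950/950]
5 discs opened.

5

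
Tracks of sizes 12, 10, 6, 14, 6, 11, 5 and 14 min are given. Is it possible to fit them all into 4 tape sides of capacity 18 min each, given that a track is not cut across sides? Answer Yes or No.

No

Total = 78 min; ⌈78/18⌉ = 5.
At least 5 tape sides are required, but only 4 are allowed.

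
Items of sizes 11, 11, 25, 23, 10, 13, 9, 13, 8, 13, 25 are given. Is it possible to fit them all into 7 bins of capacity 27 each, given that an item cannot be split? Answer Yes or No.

Yes

A valid assignment using 7 bins:
  bin 1: 25 = 25
  bin 2: 25 = 25
  bin 3: 23 = 23
  bin 4: 13 + 13 = 26
  bin 5: 13 + 11 = 24
  bin 6: 11 + 10 = 21
  bin 7: 9 + 8 = 17
Every load is within 27, so 7 bins suffice.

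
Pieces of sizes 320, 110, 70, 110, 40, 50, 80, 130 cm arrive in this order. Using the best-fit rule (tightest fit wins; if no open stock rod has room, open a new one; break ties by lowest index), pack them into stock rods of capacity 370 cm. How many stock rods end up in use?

3

  320 → stock rod 1 (new)  [load 320/370]
  110 → stock rod 2 (new)  [load 110/370]
  70 → stock rod 2  [load 180/370]
  110 → stock rod 2  [load 290/370]
  40 → stock rod 1  [load 360/370]
  50 → stock rod 2  [load 340/370]
  80 → stock rod 3 (new)  [load 80/370]
  130 → stock rod 3  [load 210/370]
3 stock rods opened.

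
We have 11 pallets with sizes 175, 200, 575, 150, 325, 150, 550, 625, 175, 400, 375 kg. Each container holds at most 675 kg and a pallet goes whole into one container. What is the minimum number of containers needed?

6

Total = 625 + 575 + 550 + 400 + 375 + 325 + 200 + 175 + 175 + 150 + 150 = 3700 kg.
Lower bound: ⌈3700/675⌉ = 6 containers.
A packing using 6 containers:
  container 1: 625 = 625
  container 2: 575 = 575
  container 3: 550 = 550
  container 4: 400 + 200 = 600
  container 5: 375 + 150 + 150 = 675
  container 6: 325 + 175 + 175 = 675
This matches the lower bound, so 6 is optimal.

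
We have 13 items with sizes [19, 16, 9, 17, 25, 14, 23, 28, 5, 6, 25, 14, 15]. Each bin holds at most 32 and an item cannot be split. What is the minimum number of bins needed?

8

Total = 28 + 25 + 25 + 23 + 19 + 17 + 16 + 15 + 14 + 14 + 9 + 6 + 5 = 216.
Lower bound: ⌈216/32⌉ = 7 bins.
A packing using 8 bins:
  bin 1: 28 = 28
  bin 2: 25 + 6 = 31
  bin 3: 25 + 5 = 30
  bin 4: 23 + 9 = 32
  bin 5: 19 = 19
  bin 6: 17 + 15 = 32
  bin 7: 16 + 14 = 30
  bin 8: 14 = 14
No arrangement into 7 bins stays within capacity, so 8 is optimal.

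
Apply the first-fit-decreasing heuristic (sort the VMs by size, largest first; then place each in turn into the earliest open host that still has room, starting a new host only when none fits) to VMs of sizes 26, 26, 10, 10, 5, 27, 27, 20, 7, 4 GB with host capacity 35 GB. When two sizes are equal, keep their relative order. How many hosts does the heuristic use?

6

Sorted descending: 27, 27, 26, 26, 20, 10, 10, 7, 5, 4.
  27 → host 1 (new)  [load 27/35]
  27 → host 2 (new)  [load 27/35]
  26 → host 3 (new)  [load 26/35]
  26 → host 4 (new)  [load 26/35]
  20 → host 5 (new)  [load 20/35]
  10 → host 5  [load 30/35]
  10 → host 6 (new)  [load 10/35]
  7 → host 1  [load 34/35]
  5 → host 2  [load 32/35]
  4 → host 3  [load 30/35]
6 hosts opened.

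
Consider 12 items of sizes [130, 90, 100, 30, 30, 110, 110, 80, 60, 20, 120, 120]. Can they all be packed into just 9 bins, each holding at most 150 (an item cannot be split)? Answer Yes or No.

A valid assignment using 8 bins:
  bin 1: 130 + 20 = 150
  bin 2: 120 + 30 = 150
  bin 3: 120 + 30 = 150
  bin 4: 110 = 110
  bin 5: 110 = 110
  bin 6: 100 = 100
  bin 7: 90 + 60 = 150
  bin 8: 80 = 80
That uses only 8 ≤ 9, so 9 bins are enough.

Yes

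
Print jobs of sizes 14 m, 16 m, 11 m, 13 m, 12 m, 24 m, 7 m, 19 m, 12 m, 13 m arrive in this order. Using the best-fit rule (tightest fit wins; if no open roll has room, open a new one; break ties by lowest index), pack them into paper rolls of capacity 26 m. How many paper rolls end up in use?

  14 → roll 1 (new)  [load 14/26]
  16 → roll 2 (new)  [load 16/26]
  11 → roll 1  [load 25/26]
  13 → roll 3 (new)  [load 13/26]
  12 → roll 3  [load 25/26]
  24 → roll 4 (new)  [load 24/26]
  7 → roll 2  [load 23/26]
  19 → roll 5 (new)  [load 19/26]
  12 → roll 6 (new)  [load 12/26]
  13 → roll 6  [load 25/26]
6 paper rolls opened.

6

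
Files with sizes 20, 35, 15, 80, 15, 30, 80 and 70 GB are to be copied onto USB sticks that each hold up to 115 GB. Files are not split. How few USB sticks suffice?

3

Total = 80 + 80 + 70 + 35 + 30 + 20 + 15 + 15 = 345 GB.
Lower bound: ⌈345/115⌉ = 3 USB sticks.
A packing using 3 USB sticks:
  USB stick 1: 80 + 35 = 115
  USB stick 2: 80 + 20 + 15 = 115
  USB stick 3: 70 + 30 + 15 = 115
This matches the lower bound, so 3 is optimal.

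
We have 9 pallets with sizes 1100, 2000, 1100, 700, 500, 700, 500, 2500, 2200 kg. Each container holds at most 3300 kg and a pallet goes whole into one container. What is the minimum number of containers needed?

Total = 2500 + 2200 + 2000 + 1100 + 1100 + 700 + 700 + 500 + 500 = 11300 kg.
Lower bound: ⌈11300/3300⌉ = 4 containers.
A packing using 4 containers:
  container 1: 2500 + 700 = 3200
  container 2: 2200 + 1100 = 3300
  container 3: 2000 + 1100 = 3100
  container 4: 700 + 500 + 500 = 1700
This matches the lower bound, so 4 is optimal.

4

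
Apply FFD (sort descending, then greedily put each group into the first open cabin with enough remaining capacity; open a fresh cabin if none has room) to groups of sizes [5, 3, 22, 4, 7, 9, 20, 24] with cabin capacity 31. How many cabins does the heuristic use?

Sorted descending: 24, 22, 20, 9, 7, 5, 4, 3.
  24 → cabin 1 (new)  [load 24/31]
  22 → cabin 2 (new)  [load 22/31]
  20 → cabin 3 (new)  [load 20/31]
  9 → cabin 2  [load 31/31]
  7 → cabin 1  [load 31/31]
  5 → cabin 3  [load 25/31]
  4 → cabin 3  [load 29/31]
  3 → cabin 4 (new)  [load 3/31]
4 cabins opened.

4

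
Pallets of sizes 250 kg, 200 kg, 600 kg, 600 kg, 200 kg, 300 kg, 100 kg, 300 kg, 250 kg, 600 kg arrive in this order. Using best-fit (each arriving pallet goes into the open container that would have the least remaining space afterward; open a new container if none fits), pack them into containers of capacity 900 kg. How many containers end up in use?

  250 → container 1 (new)  [load 250/900]
  200 → container 1  [load 450/900]
  600 → container 2 (new)  [load 600/900]
  600 → container 3 (new)  [load 600/900]
  200 → container 2  [load 800/900]
  300 → container 3  [load 900/900]
  100 → container 2  [load 900/900]
  300 → container 1  [load 750/900]
  250 → container 4 (new)  [load 250/900]
  600 → container 4  [load 850/900]
4 containers opened.

4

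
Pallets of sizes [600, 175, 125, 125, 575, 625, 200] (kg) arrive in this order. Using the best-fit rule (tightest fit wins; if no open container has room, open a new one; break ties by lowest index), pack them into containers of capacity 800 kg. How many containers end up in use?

4

  600 → container 1 (new)  [load 600/800]
  175 → container 1  [load 775/800]
  125 → container 2 (new)  [load 125/800]
  125 → container 2  [load 250/800]
  575 → container 3 (new)  [load 575/800]
  625 → container 4 (new)  [load 625/800]
  200 → container 3  [load 775/800]
4 containers opened.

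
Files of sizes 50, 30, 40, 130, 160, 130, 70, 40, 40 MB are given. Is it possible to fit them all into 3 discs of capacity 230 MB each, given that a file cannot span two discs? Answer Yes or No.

Total = 690 MB; ⌈690/230⌉ = 3.
The bound of 3 does not rule out 3, but exhaustive search shows no assignment into 3 discs of capacity 230 MB exists — the minimum is 4.

No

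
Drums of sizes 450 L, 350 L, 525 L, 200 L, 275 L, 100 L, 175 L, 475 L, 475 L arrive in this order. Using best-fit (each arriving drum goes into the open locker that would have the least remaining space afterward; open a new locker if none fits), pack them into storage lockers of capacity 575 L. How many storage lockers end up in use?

  450 → locker 1 (new)  [load 450/575]
  350 → locker 2 (new)  [load 350/575]
  525 → locker 3 (new)  [load 525/575]
  200 → locker 2  [load 550/575]
  275 → locker 4 (new)  [load 275/575]
  100 → locker 1  [load 550/575]
  175 → locker 4  [load 450/575]
  475 → locker 5 (new)  [load 475/575]
  475 → locker 6 (new)  [load 475/575]
6 storage lockers opened.

6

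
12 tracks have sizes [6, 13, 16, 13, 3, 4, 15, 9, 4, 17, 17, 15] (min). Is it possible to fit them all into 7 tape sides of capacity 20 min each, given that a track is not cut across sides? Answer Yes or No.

No

Total = 132 min; ⌈132/20⌉ = 7.
The bound of 7 does not rule out 7, but exhaustive search shows no assignment into 7 tape sides of capacity 20 min exists — the minimum is 8.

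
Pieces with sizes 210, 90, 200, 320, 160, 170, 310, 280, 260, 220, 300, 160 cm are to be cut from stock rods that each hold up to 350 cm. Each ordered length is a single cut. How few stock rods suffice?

10

Total = 320 + 310 + 300 + 280 + 260 + 220 + 210 + 200 + 170 + 160 + 160 + 90 = 2680 cm.
Lower bound: ⌈2680/350⌉ = 8 stock rods.
A packing using 10 stock rods:
  stock rod 1: 320 = 320
  stock rod 2: 310 = 310
  stock rod 3: 300 = 300
  stock rod 4: 280 = 280
  stock rod 5: 260 + 90 = 350
  stock rod 6: 220 = 220
  stock rod 7: 210 = 210
  stock rod 8: 200 = 200
  stock rod 9: 170 + 160 = 330
  stock rod 10: 160 = 160
No arrangement into 9 stock rods stays within capacity, so 10 is optimal.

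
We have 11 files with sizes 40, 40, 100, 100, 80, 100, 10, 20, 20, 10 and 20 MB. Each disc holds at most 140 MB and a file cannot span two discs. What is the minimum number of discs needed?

Total = 100 + 100 + 100 + 80 + 40 + 40 + 20 + 20 + 20 + 10 + 10 = 540 MB.
Lower bound: ⌈540/140⌉ = 4 discs.
A packing using 4 discs:
  disc 1: 100 + 40 = 140
  disc 2: 100 + 40 = 140
  disc 3: 100 + 20 + 20 = 140
  disc 4: 80 + 20 + 10 + 10 = 120
This matches the lower bound, so 4 is optimal.

4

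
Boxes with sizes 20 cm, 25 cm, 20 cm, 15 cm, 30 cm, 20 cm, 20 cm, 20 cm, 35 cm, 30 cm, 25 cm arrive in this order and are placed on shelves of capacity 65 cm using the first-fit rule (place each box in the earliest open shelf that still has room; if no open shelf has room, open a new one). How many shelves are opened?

  20 → shelf 1 (new)  [load 20/65]
  25 → shelf 1  [load 45/65]
  20 → shelf 1  [load 65/65]
  15 → shelf 2 (new)  [load 15/65]
  30 → shelf 2  [load 45/65]
  20 → shelf 2  [load 65/65]
  20 → shelf 3 (new)  [load 20/65]
  20 → shelf 3  [load 40/65]
  35 → shelf 4 (new)  [load 35/65]
  30 → shelf 4  [load 65/65]
  25 → shelf 3  [load 65/65]
4 shelves opened.

4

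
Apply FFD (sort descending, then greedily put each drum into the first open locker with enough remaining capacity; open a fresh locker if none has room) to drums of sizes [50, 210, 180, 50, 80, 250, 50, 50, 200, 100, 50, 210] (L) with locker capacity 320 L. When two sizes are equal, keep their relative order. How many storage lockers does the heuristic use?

Sorted descending: 250, 210, 210, 200, 180, 100, 80, 50, 50, 50, 50, 50.
  250 → locker 1 (new)  [load 250/320]
  210 → locker 2 (new)  [load 210/320]
  210 → locker 3 (new)  [load 210/320]
  200 → locker 4 (new)  [load 200/320]
  180 → locker 5 (new)  [load 180/320]
  100 → locker 2  [load 310/320]
  80 → locker 3  [load 290/320]
  50 → locker 1  [load 300/320]
  50 → locker 4  [load 250/320]
  50 → locker 4  [load 300/320]
  50 → locker 5  [load 230/320]
  50 → locker 5  [load 280/320]
5 storage lockers opened.

5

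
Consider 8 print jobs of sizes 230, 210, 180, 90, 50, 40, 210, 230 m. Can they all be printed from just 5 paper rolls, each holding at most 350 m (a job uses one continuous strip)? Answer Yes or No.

A valid assignment using 5 paper rolls:
  roll 1: 230 + 90 = 320
  roll 2: 230 + 50 + 40 = 320
  roll 3: 210 = 210
  roll 4: 210 = 210
  roll 5: 180 = 180
Every load is within 350 m, so 5 paper rolls suffice.

Yes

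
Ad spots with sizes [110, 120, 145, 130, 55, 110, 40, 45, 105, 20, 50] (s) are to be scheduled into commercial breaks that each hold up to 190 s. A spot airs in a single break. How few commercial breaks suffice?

Total = 145 + 130 + 120 + 110 + 110 + 105 + 55 + 50 + 45 + 40 + 20 = 930 s.
Lower bound: ⌈930/190⌉ = 5 commercial breaks.
Also, 6 ad spots each exceed 95 s, and no two of those can share a break, so at least 6 commercial breaks are needed.
A packing using 6 commercial breaks:
  break 1: 145 + 45 = 190
  break 2: 130 + 55 = 185
  break 3: 120 + 50 + 20 = 190
  break 4: 110 + 40 = 150
  break 5: 110 = 110
  break 6: 105 = 105
This matches the lower bound, so 6 is optimal.

6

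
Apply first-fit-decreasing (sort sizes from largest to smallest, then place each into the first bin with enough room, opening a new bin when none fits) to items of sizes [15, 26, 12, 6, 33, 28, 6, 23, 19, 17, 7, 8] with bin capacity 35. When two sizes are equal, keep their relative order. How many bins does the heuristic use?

Sorted descending: 33, 28, 26, 23, 19, 17, 15, 12, 8, 7, 6, 6.
  33 → bin 1 (new)  [load 33/35]
  28 → bin 2 (new)  [load 28/35]
  26 → bin 3 (new)  [load 26/35]
  23 → bin 4 (new)  [load 23/35]
  19 → bin 5 (new)  [load 19/35]
  17 → bin 6 (new)  [load 17/35]
  15 → bin 5  [load 34/35]
  12 → bin 4  [load 35/35]
  8 → bin 3  [load 34/35]
  7 → bin 2  [load 35/35]
  6 → bin 6  [load 23/35]
  6 → bin 6  [load 29/35]
6 bins opened.

6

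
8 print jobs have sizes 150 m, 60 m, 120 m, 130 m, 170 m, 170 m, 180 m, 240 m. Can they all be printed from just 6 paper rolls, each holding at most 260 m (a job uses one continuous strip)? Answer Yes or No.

Yes

A valid assignment using 6 paper rolls:
  roll 1: 240 = 240
  roll 2: 180 + 60 = 240
  roll 3: 170 = 170
  roll 4: 170 = 170
  roll 5: 150 = 150
  roll 6: 130 + 120 = 250
Every load is within 260 m, so 6 paper rolls suffice.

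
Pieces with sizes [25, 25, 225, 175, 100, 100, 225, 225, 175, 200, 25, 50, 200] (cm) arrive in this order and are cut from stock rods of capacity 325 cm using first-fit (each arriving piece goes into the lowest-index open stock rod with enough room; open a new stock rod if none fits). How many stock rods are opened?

7

  25 → stock rod 1 (new)  [load 25/325]
  25 → stock rod 1  [load 50/325]
  225 → stock rod 1  [load 275/325]
  175 → stock rod 2 (new)  [load 175/325]
  100 → stock rod 2  [load 275/325]
  100 → stock rod 3 (new)  [load 100/325]
  225 → stock rod 3  [load 325/325]
  225 → stock rod 4 (new)  [load 225/325]
  175 → stock rod 5 (new)  [load 175/325]
  200 → stock rod 6 (new)  [load 200/325]
  25 → stock rod 1  [load 300/325]
  50 → stock rod 2  [load 325/325]
  200 → stock rod 7 (new)  [load 200/325]
7 stock rods opened.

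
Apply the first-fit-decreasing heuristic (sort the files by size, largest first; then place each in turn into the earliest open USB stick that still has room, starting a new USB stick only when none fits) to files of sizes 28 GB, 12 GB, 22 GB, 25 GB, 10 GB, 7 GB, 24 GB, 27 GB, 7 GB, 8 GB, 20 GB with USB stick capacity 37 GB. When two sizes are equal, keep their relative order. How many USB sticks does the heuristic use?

Sorted descending: 28, 27, 25, 24, 22, 20, 12, 10, 8, 7, 7.
  28 → USB stick 1 (new)  [load 28/37]
  27 → USB stick 2 (new)  [load 27/37]
  25 → USB stick 3 (new)  [load 25/37]
  24 → USB stick 4 (new)  [load 24/37]
  22 → USB stick 5 (new)  [load 22/37]
  20 → USB stick 6 (new)  [load 20/37]
  12 → USB stick 3  [load 37/37]
  10 → USB stick 2  [load 37/37]
  8 → USB stick 1  [load 36/37]
  7 → USB stick 4  [load 31/37]
  7 → USB stick 5  [load 29/37]
6 USB sticks opened.

6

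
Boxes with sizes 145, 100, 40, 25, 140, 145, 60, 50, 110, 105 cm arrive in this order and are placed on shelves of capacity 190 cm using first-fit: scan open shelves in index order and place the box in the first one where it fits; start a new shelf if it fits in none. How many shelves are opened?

  145 → shelf 1 (new)  [load 145/190]
  100 → shelf 2 (new)  [load 100/190]
  40 → shelf 1  [load 185/190]
  25 → shelf 2  [load 125/190]
  140 → shelf 3 (new)  [load 140/190]
  145 → shelf 4 (new)  [load 145/190]
  60 → shelf 2  [load 185/190]
  50 → shelf 3  [load 190/190]
  110 → shelf 5 (new)  [load 110/190]
  105 → shelf 6 (new)  [load 105/190]
6 shelves opened.

6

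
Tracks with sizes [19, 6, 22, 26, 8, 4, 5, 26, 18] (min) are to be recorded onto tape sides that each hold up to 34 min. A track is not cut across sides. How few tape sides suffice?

Total = 26 + 26 + 22 + 19 + 18 + 8 + 6 + 5 + 4 = 134 min.
Lower bound: ⌈134/34⌉ = 4 tape sides.
Also, 5 tracks each exceed 17 min, and no two of those can share a side, so at least 5 tape sides are needed.
A packing using 5 tape sides:
  side 1: 26 + 8 = 34
  side 2: 26 + 6 = 32
  side 3: 22 + 5 + 4 = 31
  side 4: 19 = 19
  side 5: 18 = 18
This matches the lower bound, so 5 is optimal.

5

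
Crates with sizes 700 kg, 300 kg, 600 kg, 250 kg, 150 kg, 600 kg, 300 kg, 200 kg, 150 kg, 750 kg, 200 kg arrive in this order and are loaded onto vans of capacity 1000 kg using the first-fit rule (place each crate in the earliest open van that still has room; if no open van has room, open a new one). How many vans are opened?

5

  700 → van 1 (new)  [load 700/1000]
  300 → van 1  [load 1000/1000]
  600 → van 2 (new)  [load 600/1000]
  250 → van 2  [load 850/1000]
  150 → van 2  [load 1000/1000]
  600 → van 3 (new)  [load 600/1000]
  300 → van 3  [load 900/1000]
  200 → van 4 (new)  [load 200/1000]
  150 → van 4  [load 350/1000]
  750 → van 5 (new)  [load 750/1000]
  200 → van 4  [load 550/1000]
5 vans opened.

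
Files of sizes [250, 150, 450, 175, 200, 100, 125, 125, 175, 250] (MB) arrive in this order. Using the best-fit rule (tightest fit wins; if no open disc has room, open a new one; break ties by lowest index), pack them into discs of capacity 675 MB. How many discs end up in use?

  250 → disc 1 (new)  [load 250/675]
  150 → disc 1  [load 400/675]
  450 → disc 2 (new)  [load 450/675]
  175 → disc 2  [load 625/675]
  200 → disc 1  [load 600/675]
  100 → disc 3 (new)  [load 100/675]
  125 → disc 3  [load 225/675]
  125 → disc 3  [load 350/675]
  175 → disc 3  [load 525/675]
  250 → disc 4 (new)  [load 250/675]
4 discs opened.

4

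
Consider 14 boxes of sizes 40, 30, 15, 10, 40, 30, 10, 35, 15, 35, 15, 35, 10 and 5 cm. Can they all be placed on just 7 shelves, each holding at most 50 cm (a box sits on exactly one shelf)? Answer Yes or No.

Yes

A valid assignment using 7 shelves:
  shelf 1: 40 + 10 = 50
  shelf 2: 40 + 10 = 50
  shelf 3: 35 + 15 = 50
  shelf 4: 35 + 15 = 50
  shelf 5: 35 + 15 = 50
  shelf 6: 30 + 10 + 5 = 45
  shelf 7: 30 = 30
Every load is within 50 cm, so 7 shelves suffice.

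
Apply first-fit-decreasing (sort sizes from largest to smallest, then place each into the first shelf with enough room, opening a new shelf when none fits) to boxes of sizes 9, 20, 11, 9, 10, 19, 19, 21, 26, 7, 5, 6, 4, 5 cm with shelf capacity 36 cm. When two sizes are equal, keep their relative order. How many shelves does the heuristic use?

5

Sorted descending: 26, 21, 20, 19, 19, 11, 10, 9, 9, 7, 6, 5, 5, 4.
  26 → shelf 1 (new)  [load 26/36]
  21 → shelf 2 (new)  [load 21/36]
  20 → shelf 3 (new)  [load 20/36]
  19 → shelf 4 (new)  [load 19/36]
  19 → shelf 5 (new)  [load 19/36]
  11 → shelf 2  [load 32/36]
  10 → shelf 1  [load 36/36]
  9 → shelf 3  [load 29/36]
  9 → shelf 4  [load 28/36]
  7 → shelf 3  [load 36/36]
  6 → shelf 4  [load 34/36]
  5 → shelf 5  [load 24/36]
  5 → shelf 5  [load 29/36]
  4 → shelf 2  [load 36/36]
5 shelves opened.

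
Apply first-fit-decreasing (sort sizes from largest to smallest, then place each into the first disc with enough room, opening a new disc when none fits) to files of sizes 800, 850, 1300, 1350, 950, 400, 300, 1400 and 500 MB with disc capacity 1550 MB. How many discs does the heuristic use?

Sorted descending: 1400, 1350, 1300, 950, 850, 800, 500, 400, 300.
  1400 → disc 1 (new)  [load 1400/1550]
  1350 → disc 2 (new)  [load 1350/1550]
  1300 → disc 3 (new)  [load 1300/1550]
  950 → disc 4 (new)  [load 950/1550]
  850 → disc 5 (new)  [load 850/1550]
  800 → disc 6 (new)  [load 800/1550]
  500 → disc 4  [load 1450/1550]
  400 → disc 5  [load 1250/1550]
  300 → disc 5  [load 1550/1550]
6 discs opened.

6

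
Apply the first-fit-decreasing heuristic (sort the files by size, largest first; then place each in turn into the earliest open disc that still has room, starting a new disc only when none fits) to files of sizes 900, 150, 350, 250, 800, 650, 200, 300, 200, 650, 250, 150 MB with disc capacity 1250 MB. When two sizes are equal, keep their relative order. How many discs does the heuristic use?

Sorted descending: 900, 800, 650, 650, 350, 300, 250, 250, 200, 200, 150, 150.
  900 → disc 1 (new)  [load 900/1250]
  800 → disc 2 (new)  [load 800/1250]
  650 → disc 3 (new)  [load 650/1250]
  650 → disc 4 (new)  [load 650/1250]
  350 → disc 1  [load 1250/1250]
  300 → disc 2  [load 1100/1250]
  250 → disc 3  [load 900/1250]
  250 → disc 3  [load 1150/1250]
  200 → disc 4  [load 850/1250]
  200 → disc 4  [load 1050/1250]
  150 → disc 2  [load 1250/1250]
  150 → disc 4  [load 1200/1250]
4 discs opened.

4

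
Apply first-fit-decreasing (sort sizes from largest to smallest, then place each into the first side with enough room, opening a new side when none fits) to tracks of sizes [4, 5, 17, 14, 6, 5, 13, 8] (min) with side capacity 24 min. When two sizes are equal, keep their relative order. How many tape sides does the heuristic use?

4

Sorted descending: 17, 14, 13, 8, 6, 5, 5, 4.
  17 → side 1 (new)  [load 17/24]
  14 → side 2 (new)  [load 14/24]
  13 → side 3 (new)  [load 13/24]
  8 → side 2  [load 22/24]
  6 → side 1  [load 23/24]
  5 → side 3  [load 18/24]
  5 → side 3  [load 23/24]
  4 → side 4 (new)  [load 4/24]
4 tape sides opened.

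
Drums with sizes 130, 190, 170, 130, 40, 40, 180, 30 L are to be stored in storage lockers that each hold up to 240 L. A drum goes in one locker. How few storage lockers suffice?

Total = 190 + 180 + 170 + 130 + 130 + 40 + 40 + 30 = 910 L.
Lower bound: ⌈910/240⌉ = 4 storage lockers.
Also, 5 drums each exceed 120 L, and no two of those can share a locker, so at least 5 storage lockers are needed.
A packing using 5 storage lockers:
  locker 1: 190 + 40 = 230
  locker 2: 180 + 40 = 220
  locker 3: 170 + 30 = 200
  locker 4: 130 = 130
  locker 5: 130 = 130
This matches the lower bound, so 5 is optimal.

5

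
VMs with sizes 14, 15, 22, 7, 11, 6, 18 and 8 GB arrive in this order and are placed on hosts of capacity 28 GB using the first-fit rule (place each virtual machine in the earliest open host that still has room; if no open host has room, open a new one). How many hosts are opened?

  14 → host 1 (new)  [load 14/28]
  15 → host 2 (new)  [load 15/28]
  22 → host 3 (new)  [load 22/28]
  7 → host 1  [load 21/28]
  11 → host 2  [load 26/28]
  6 → host 1  [load 27/28]
  18 → host 4 (new)  [load 18/28]
  8 → host 4  [load 26/28]
4 hosts opened.

4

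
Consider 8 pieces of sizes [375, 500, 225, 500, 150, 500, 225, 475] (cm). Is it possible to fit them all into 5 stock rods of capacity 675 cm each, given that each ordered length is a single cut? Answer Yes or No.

No

Total = 2950 cm; ⌈2950/675⌉ = 5.
The bound of 5 does not rule out 5, but exhaustive search shows no assignment into 5 stock rods of capacity 675 cm exists — the minimum is 6.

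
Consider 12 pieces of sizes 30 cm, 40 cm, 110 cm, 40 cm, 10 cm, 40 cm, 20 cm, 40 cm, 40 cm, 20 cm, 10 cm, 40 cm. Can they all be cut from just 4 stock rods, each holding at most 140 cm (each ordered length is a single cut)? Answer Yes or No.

A valid assignment using 4 stock rods:
  stock rod 1: 110 + 30 = 140
  stock rod 2: 40 + 40 + 40 + 20 = 140
  stock rod 3: 40 + 40 + 40 + 20 = 140
  stock rod 4: 10 + 10 = 20
Every load is within 140 cm, so 4 stock rods suffice.

Yes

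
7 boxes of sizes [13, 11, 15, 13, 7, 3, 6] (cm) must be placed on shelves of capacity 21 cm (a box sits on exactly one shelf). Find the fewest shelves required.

Total = 15 + 13 + 13 + 11 + 7 + 6 + 3 = 68 cm.
Lower bound: ⌈68/21⌉ = 4 shelves.
A packing using 4 shelves:
  shelf 1: 15 + 6 = 21
  shelf 2: 13 + 7 = 20
  shelf 3: 13 + 3 = 16
  shelf 4: 11 = 11
This matches the lower bound, so 4 is optimal.

4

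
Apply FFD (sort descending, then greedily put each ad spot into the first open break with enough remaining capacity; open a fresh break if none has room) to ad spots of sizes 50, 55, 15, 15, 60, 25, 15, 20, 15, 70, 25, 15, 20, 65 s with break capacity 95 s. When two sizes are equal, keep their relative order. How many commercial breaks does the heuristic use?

Sorted descending: 70, 65, 60, 55, 50, 25, 25, 20, 20, 15, 15, 15, 15, 15.
  70 → break 1 (new)  [load 70/95]
  65 → break 2 (new)  [load 65/95]
  60 → break 3 (new)  [load 60/95]
  55 → break 4 (new)  [load 55/95]
  50 → break 5 (new)  [load 50/95]
  25 → break 1  [load 95/95]
  25 → break 2  [load 90/95]
  20 → break 3  [load 80/95]
  20 → break 4  [load 75/95]
  15 → break 3  [load 95/95]
  15 → break 4  [load 90/95]
  15 → break 5  [load 65/95]
  15 → break 5  [load 80/95]
  15 → break 5  [load 95/95]
5 commercial breaks opened.

5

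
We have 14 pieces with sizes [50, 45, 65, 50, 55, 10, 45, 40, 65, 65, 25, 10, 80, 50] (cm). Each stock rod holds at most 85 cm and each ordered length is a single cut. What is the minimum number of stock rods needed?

Total = 80 + 65 + 65 + 65 + 55 + 50 + 50 + 50 + 45 + 45 + 40 + 25 + 10 + 10 = 655 cm.
Lower bound: ⌈655/85⌉ = 8 stock rods.
Also, 10 pieces each exceed 85/2 cm, and no two of those can share a stock rod, so at least 10 stock rods are needed.
A packing using 10 stock rods:
  stock rod 1: 80 = 80
  stock rod 2: 65 + 10 + 10 = 85
  stock rod 3: 65 = 65
  stock rod 4: 65 = 65
  stock rod 5: 55 + 25 = 80
  stock rod 6: 50 = 50
  stock rod 7: 50 = 50
  stock rod 8: 50 = 50
  stock rod 9: 45 + 40 = 85
  stock rod 10: 45 = 45
This matches the lower bound, so 10 is optimal.

10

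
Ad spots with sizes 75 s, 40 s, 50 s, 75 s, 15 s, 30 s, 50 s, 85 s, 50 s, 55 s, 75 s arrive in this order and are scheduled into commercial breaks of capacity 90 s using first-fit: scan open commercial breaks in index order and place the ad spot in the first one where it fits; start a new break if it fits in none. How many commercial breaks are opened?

8

  75 → break 1 (new)  [load 75/90]
  40 → break 2 (new)  [load 40/90]
  50 → break 2  [load 90/90]
  75 → break 3 (new)  [load 75/90]
  15 → break 1  [load 90/90]
  30 → break 4 (new)  [load 30/90]
  50 → break 4  [load 80/90]
  85 → break 5 (new)  [load 85/90]
  50 → break 6 (new)  [load 50/90]
  55 → break 7 (new)  [load 55/90]
  75 → break 8 (new)  [load 75/90]
8 commercial breaks opened.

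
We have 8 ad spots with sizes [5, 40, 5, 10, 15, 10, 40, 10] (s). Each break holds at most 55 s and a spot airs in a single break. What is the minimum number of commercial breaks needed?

3

Total = 40 + 40 + 15 + 10 + 10 + 10 + 5 + 5 = 135 s.
Lower bound: ⌈135/55⌉ = 3 commercial breaks.
A packing using 3 commercial breaks:
  break 1: 40 + 15 = 55
  break 2: 40 + 10 + 5 = 55
  break 3: 10 + 10 + 5 = 25
This matches the lower bound, so 3 is optimal.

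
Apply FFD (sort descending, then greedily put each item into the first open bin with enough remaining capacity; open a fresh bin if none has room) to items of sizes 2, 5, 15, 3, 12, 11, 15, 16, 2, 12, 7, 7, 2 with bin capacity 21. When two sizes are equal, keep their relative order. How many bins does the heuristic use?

Sorted descending: 16, 15, 15, 12, 12, 11, 7, 7, 5, 3, 2, 2, 2.
  16 → bin 1 (new)  [load 16/21]
  15 → bin 2 (new)  [load 15/21]
  15 → bin 3 (new)  [load 15/21]
  12 → bin 4 (new)  [load 12/21]
  12 → bin 5 (new)  [load 12/21]
  11 → bin 6 (new)  [load 11/21]
  7 → bin 4  [load 19/21]
  7 → bin 5  [load 19/21]
  5 → bin 1  [load 21/21]
  3 → bin 2  [load 18/21]
  2 → bin 2  [load 20/21]
  2 → bin 3  [load 17/21]
  2 → bin 3  [load 19/21]
6 bins opened.

6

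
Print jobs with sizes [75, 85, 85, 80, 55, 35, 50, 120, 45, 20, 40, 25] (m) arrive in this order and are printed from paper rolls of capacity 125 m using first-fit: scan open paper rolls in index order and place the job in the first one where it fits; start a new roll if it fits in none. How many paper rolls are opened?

  75 → roll 1 (new)  [load 75/125]
  85 → roll 2 (new)  [load 85/125]
  85 → roll 3 (new)  [load 85/125]
  80 → roll 4 (new)  [load 80/125]
  55 → roll 5 (new)  [load 55/125]
  35 → roll 1  [load 110/125]
  50 → roll 5  [load 105/125]
  120 → roll 6 (new)  [load 120/125]
  45 → roll 4  [load 125/125]
  20 → roll 2  [load 105/125]
  40 → roll 3  [load 125/125]
  25 → roll 7 (new)  [load 25/125]
7 paper rolls opened.

7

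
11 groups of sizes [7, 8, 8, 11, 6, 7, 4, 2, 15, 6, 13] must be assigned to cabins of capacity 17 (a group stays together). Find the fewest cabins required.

6

Total = 15 + 13 + 11 + 8 + 8 + 7 + 7 + 6 + 6 + 4 + 2 = 87.
Lower bound: ⌈87/17⌉ = 6 cabins.
A packing using 6 cabins:
  cabin 1: 15 + 2 = 17
  cabin 2: 13 + 4 = 17
  cabin 3: 11 + 6 = 17
  cabin 4: 8 + 8 = 16
  cabin 5: 7 + 7 = 14
  cabin 6: 6 = 6
This matches the lower bound, so 6 is optimal.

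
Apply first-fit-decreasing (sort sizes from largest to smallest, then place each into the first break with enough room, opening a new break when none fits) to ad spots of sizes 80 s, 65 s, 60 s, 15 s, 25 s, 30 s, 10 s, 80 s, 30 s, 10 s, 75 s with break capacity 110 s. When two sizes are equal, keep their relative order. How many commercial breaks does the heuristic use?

5

Sorted descending: 80, 80, 75, 65, 60, 30, 30, 25, 15, 10, 10.
  80 → break 1 (new)  [load 80/110]
  80 → break 2 (new)  [load 80/110]
  75 → break 3 (new)  [load 75/110]
  65 → break 4 (new)  [load 65/110]
  60 → break 5 (new)  [load 60/110]
  30 → break 1  [load 110/110]
  30 → break 2  [load 110/110]
  25 → break 3  [load 100/110]
  15 → break 4  [load 80/110]
  10 → break 3  [load 110/110]
  10 → break 4  [load 90/110]
5 commercial breaks opened.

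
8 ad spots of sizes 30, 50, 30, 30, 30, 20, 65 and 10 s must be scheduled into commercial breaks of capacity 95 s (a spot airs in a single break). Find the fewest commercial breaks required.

3

Total = 65 + 50 + 30 + 30 + 30 + 30 + 20 + 10 = 265 s.
Lower bound: ⌈265/95⌉ = 3 commercial breaks.
A packing using 3 commercial breaks:
  break 1: 65 + 30 = 95
  break 2: 50 + 30 + 10 = 90
  break 3: 30 + 30 + 20 = 80
This matches the lower bound, so 3 is optimal.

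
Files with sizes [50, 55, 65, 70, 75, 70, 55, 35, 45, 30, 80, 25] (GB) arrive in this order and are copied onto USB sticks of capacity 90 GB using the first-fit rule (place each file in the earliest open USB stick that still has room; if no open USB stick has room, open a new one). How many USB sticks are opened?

9

  50 → USB stick 1 (new)  [load 50/90]
  55 → USB stick 2 (new)  [load 55/90]
  65 → USB stick 3 (new)  [load 65/90]
  70 → USB stick 4 (new)  [load 70/90]
  75 → USB stick 5 (new)  [load 75/90]
  70 → USB stick 6 (new)  [load 70/90]
  55 → USB stick 7 (new)  [load 55/90]
  35 → USB stick 1  [load 85/90]
  45 → USB stick 8 (new)  [load 45/90]
  30 → USB stick 2  [load 85/90]
  80 → USB stick 9 (new)  [load 80/90]
  25 → USB stick 3  [load 90/90]
9 USB sticks opened.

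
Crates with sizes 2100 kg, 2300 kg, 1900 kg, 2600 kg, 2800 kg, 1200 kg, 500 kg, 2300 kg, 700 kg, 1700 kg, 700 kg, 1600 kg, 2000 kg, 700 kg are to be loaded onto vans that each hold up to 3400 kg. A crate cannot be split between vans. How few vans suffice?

8

Total = 2800 + 2600 + 2300 + 2300 + 2100 + 2000 + 1900 + 1700 + 1600 + 1200 + 700 + 700 + 700 + 500 = 23100 kg.
Lower bound: ⌈23100/3400⌉ = 7 vans.
A packing using 8 vans:
  van 1: 2800 + 500 = 3300
  van 2: 2600 + 700 = 3300
  van 3: 2300 + 700 = 3000
  van 4: 2300 + 700 = 3000
  van 5: 2100 + 1200 = 3300
  van 6: 2000 = 2000
  van 7: 1900 = 1900
  van 8: 1700 + 1600 = 3300
No arrangement into 7 vans stays within capacity, so 8 is optimal.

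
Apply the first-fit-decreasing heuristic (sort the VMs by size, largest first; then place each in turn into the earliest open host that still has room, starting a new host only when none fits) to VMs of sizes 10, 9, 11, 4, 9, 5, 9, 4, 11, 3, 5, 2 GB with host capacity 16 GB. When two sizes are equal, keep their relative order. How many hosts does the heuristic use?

6

Sorted descending: 11, 11, 10, 9, 9, 9, 5, 5, 4, 4, 3, 2.
  11 → host 1 (new)  [load 11/16]
  11 → host 2 (new)  [load 11/16]
  10 → host 3 (new)  [load 10/16]
  9 → host 4 (new)  [load 9/16]
  9 → host 5 (new)  [load 9/16]
  9 → host 6 (new)  [load 9/16]
  5 → host 1  [load 16/16]
  5 → host 2  [load 16/16]
  4 → host 3  [load 14/16]
  4 → host 4  [load 13/16]
  3 → host 4  [load 16/16]
  2 → host 3  [load 16/16]
6 hosts opened.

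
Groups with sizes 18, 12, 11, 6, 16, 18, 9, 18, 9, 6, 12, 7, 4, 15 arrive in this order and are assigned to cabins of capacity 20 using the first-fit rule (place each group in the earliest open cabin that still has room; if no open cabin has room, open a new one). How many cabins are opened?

9

  18 → cabin 1 (new)  [load 18/20]
  12 → cabin 2 (new)  [load 12/20]
  11 → cabin 3 (new)  [load 11/20]
  6 → cabin 2  [load 18/20]
  16 → cabin 4 (new)  [load 16/20]
  18 → cabin 5 (new)  [load 18/20]
  9 → cabin 3  [load 20/20]
  18 → cabin 6 (new)  [load 18/20]
  9 → cabin 7 (new)  [load 9/20]
  6 → cabin 7  [load 15/20]
  12 → cabin 8 (new)  [load 12/20]
  7 → cabin 8  [load 19/20]
  4 → cabin 4  [load 20/20]
  15 → cabin 9 (new)  [load 15/20]
9 cabins opened.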